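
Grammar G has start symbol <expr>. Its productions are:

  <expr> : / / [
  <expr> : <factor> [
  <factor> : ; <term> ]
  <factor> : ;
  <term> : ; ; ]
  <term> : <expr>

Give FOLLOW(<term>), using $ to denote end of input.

In <factor> : ; <term> ]: add FIRST(]) = { ] }.
Union: FOLLOW(<term>) = { ] }.

{ ] }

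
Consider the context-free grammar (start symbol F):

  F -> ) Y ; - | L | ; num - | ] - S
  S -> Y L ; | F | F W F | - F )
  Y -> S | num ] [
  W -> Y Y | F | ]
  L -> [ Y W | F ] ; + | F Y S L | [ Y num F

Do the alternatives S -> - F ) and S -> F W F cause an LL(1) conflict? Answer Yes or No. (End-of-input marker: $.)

FIRST(- F )) = { - } and FIRST(F W F) = { ), ;, [, ] }.
The FIRST sets are disjoint and neither alternative is nullable — no conflict.

No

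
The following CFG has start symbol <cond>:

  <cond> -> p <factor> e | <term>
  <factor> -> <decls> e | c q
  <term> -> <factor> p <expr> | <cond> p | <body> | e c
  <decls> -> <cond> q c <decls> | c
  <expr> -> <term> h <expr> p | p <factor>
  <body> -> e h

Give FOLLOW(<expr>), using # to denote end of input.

{ #, h, p, q }

In <term> -> <factor> p <expr>: <expr> is at the end, add FOLLOW(<term>) = { #, h, p, q }.
In <expr> -> <term> h <expr> p: add FIRST(p) = { p }.
Union: FOLLOW(<expr>) = { #, h, p, q }.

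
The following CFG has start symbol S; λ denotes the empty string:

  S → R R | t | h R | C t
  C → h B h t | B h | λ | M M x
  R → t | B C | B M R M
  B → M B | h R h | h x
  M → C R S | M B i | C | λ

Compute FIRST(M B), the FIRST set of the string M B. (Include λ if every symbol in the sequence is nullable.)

{ h, t, x }

Add FIRST(M)\{λ} = { h, t, x }; M is nullable, continue.
Add FIRST(B) = { h, t, x }; B is not nullable, stop.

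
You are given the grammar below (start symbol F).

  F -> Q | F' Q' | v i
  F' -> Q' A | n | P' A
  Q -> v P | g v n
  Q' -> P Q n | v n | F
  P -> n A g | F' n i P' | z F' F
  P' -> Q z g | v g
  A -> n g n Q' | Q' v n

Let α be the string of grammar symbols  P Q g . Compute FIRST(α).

Add FIRST(P) = { g, n, v, z }; P is not nullable, stop.

{ g, n, v, z }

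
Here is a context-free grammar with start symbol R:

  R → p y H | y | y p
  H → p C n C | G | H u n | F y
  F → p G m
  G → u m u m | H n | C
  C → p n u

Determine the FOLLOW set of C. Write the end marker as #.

{ #, m, n, u }

In H → p C n C: add FIRST(n C) = { n }.
In H → p C n C: C is at the end, add FOLLOW(H) = { #, n, u }.
In G → C: C is at the end, add FOLLOW(G) = { #, m, n, u }.
Union: FOLLOW(C) = { #, m, n, u }.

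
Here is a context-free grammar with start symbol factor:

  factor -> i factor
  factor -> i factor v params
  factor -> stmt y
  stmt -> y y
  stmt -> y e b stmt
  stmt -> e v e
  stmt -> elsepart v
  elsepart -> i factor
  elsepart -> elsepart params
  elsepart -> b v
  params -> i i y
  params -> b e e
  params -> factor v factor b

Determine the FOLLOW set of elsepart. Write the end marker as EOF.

{ b, e, i, v, y }

In stmt -> elsepart v: add FIRST(v) = { v }.
In elsepart -> elsepart params: add FIRST(params) = { b, e, i, y }.
Union: FOLLOW(elsepart) = { b, e, i, v, y }.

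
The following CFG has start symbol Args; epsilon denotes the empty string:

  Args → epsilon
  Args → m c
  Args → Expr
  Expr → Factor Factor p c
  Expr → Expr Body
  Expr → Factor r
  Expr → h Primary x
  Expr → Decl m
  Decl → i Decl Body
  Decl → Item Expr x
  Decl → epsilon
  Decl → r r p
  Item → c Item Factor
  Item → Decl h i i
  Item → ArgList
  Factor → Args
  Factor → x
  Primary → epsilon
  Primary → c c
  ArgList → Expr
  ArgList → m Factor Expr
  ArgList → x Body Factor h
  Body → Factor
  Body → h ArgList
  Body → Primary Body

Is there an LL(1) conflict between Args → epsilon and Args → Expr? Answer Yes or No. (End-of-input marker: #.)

FIRST(epsilon) = { epsilon } and FIRST(Expr) = { c, h, i, m, p, r, x }.
The first alternative is nullable and FOLLOW(Args) = { #, c, h, i, m, p, r, x } shares c with FIRST of the second — conflict.

Yes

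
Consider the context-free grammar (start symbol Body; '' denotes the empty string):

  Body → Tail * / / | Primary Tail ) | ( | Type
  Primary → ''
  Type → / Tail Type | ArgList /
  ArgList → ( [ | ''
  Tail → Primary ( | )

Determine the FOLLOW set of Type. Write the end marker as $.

In Body → Type: Type is at the end, add FOLLOW(Body) = { $ }.
In Type → / Tail Type: Type is at the end, add FOLLOW(Type) = { $ }.
Union: FOLLOW(Type) = { $ }.

{ $ }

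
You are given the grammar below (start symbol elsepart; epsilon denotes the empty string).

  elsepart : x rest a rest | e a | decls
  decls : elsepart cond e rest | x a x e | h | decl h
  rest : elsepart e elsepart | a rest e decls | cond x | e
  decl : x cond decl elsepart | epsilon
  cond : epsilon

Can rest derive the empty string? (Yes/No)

Nullable nonterminals: cond, decl.
No production of rest has an RHS whose symbols are all nullable, so rest is not nullable.

No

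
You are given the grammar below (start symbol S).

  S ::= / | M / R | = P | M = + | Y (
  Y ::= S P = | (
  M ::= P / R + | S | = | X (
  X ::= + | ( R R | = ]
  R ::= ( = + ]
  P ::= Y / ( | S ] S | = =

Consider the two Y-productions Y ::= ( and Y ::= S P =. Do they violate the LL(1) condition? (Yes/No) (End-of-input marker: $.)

FIRST(() = { ( } and FIRST(S P =) = { (, +, /, = }.
Both contain (, so the two alternatives are not disjoint — LL(1) conflict.

Yes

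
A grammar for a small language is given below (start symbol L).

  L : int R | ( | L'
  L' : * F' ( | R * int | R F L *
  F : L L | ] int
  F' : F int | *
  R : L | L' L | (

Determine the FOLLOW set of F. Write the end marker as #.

In L' : R F L *: add FIRST(L *) = { (, *, int }.
In F' : F int: add FIRST(int) = { int }.
Union: FOLLOW(F) = { (, *, int }.

{ (, *, int }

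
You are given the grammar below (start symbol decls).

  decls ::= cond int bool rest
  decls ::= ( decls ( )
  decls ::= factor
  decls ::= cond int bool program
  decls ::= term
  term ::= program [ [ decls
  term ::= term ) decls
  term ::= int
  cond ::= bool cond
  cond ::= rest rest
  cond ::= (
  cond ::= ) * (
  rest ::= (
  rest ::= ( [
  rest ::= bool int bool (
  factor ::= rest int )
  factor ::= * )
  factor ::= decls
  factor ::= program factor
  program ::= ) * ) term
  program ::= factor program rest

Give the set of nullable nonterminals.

No nonterminal has an empty production or an RHS whose symbols are all nullable.

{ } (none)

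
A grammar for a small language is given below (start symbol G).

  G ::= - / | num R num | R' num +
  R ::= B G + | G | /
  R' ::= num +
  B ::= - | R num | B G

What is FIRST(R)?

From R ::= B G +: add FIRST(B) = { -, /, num }.
From R ::= G: add FIRST(G) = { -, num }.
R ::= / contributes {/}.
Union: FIRST(R) = { -, /, num }.

{ -, /, num }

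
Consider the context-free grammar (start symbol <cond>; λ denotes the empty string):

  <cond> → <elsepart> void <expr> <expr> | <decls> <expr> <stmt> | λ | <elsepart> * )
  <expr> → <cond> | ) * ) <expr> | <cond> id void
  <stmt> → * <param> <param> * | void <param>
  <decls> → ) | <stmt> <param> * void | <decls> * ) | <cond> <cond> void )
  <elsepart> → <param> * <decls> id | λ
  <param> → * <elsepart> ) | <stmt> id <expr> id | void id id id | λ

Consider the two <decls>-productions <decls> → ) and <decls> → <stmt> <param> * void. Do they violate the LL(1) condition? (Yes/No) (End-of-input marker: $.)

No

FIRST()) = { ) } and FIRST(<stmt> <param> * void) = { *, void }.
The FIRST sets are disjoint and neither alternative is nullable — no conflict.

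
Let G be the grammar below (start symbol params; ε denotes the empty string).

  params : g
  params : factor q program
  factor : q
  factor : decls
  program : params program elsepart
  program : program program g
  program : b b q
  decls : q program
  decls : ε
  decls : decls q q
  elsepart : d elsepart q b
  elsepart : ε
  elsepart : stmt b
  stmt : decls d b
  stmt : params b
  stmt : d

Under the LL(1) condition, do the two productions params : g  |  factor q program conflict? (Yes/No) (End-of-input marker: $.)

No

FIRST(g) = { g } and FIRST(factor q program) = { q }.
The FIRST sets are disjoint and neither alternative is nullable — no conflict.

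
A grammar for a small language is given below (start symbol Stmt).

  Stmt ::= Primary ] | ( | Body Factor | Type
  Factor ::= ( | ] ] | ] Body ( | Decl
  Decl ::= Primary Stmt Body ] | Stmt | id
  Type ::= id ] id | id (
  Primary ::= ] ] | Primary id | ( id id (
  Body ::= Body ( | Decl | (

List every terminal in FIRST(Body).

{ (, ], id }

From Body ::= Body (: add FIRST(Body) = { (, ], id }.
From Body ::= Decl: add FIRST(Decl) = { (, ], id }.
Body ::= ( contributes {(}.
Union: FIRST(Body) = { (, ], id }.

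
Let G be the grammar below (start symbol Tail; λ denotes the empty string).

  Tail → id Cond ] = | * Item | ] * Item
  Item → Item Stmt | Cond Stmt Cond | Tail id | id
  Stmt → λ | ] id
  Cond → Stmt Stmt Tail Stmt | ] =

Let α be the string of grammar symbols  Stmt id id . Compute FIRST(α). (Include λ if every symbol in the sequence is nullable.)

Add FIRST(Stmt)\{λ} = { ] }; Stmt is nullable, continue.
id is a terminal; add {id} and stop.

{ ], id }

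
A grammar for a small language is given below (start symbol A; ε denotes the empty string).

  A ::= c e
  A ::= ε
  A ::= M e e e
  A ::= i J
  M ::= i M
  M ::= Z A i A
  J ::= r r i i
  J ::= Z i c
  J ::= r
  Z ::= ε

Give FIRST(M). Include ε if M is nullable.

M ::= i M contributes {i}.
From M ::= Z A i A: Z, A nullable, take FIRST(Z) ∪ FIRST(A) ∪ {i} = { c, i }.
Union: FIRST(M) = { c, i }.

{ c, i }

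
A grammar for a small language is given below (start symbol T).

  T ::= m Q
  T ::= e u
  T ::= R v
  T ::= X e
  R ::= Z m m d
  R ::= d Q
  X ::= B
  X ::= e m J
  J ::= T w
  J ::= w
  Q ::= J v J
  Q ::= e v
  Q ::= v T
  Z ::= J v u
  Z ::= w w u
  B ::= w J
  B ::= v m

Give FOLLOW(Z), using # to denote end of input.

{ m }

In R ::= Z m m d: add FIRST(m m d) = { m }.
Union: FOLLOW(Z) = { m }.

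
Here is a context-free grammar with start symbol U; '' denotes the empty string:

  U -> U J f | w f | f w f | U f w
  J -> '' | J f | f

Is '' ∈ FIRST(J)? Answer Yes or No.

J has an ''-production, so J ⇒ ''.

Yes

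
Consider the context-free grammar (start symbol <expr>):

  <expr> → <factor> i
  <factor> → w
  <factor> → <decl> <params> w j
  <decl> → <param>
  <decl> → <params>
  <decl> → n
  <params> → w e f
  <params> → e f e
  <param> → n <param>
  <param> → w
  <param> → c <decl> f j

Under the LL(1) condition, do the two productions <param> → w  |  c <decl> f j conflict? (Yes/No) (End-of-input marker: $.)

No

FIRST(w) = { w } and FIRST(c <decl> f j) = { c }.
The FIRST sets are disjoint and neither alternative is nullable — no conflict.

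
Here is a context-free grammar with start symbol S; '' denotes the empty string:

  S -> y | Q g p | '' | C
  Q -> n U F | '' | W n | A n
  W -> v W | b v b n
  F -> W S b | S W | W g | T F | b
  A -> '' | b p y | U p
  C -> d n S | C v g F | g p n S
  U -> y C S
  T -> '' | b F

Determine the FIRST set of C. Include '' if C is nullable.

{ d, g }

C -> d n S contributes {d}.
From C -> C v g F: add FIRST(C) = { d, g }.
C -> g p n S contributes {g}.
Union: FIRST(C) = { d, g }.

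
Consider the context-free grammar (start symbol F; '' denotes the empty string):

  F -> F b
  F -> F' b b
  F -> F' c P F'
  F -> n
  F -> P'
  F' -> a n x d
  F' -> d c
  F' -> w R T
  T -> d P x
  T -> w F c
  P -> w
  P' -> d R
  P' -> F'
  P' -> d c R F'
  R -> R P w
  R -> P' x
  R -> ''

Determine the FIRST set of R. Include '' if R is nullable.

{ a, d, w, '' }

From R -> R P w: R nullable, take FIRST(R) ∪ FIRST(P) = { a, d, w }.
From R -> P' x: add FIRST(P') = { a, d, w }.
R -> '' contributes ''.
Union: FIRST(R) = { a, d, w, '' }.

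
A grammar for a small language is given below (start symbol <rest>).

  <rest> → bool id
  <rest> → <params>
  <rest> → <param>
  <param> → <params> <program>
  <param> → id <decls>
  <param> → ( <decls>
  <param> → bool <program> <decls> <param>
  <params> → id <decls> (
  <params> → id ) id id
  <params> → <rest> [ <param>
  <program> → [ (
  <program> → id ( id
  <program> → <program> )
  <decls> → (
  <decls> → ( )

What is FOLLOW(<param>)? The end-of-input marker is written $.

{ $, [, id }

In <rest> → <param>: <param> is at the end, add FOLLOW(<rest>) = { $, [ }.
In <param> → bool <program> <decls> <param>: <param> is at the end, add FOLLOW(<param>) = { $, [, id }.
In <params> → <rest> [ <param>: <param> is at the end, add FOLLOW(<params>) = { $, [, id }.
Union: FOLLOW(<param>) = { $, [, id }.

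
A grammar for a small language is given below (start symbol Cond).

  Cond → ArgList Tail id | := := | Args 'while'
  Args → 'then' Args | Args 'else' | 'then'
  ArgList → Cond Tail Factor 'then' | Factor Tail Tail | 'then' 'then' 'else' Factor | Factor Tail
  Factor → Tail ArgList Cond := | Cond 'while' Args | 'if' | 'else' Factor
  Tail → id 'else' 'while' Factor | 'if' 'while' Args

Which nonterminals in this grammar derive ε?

No nonterminal has an empty production or an RHS whose symbols are all nullable.

{ } (none)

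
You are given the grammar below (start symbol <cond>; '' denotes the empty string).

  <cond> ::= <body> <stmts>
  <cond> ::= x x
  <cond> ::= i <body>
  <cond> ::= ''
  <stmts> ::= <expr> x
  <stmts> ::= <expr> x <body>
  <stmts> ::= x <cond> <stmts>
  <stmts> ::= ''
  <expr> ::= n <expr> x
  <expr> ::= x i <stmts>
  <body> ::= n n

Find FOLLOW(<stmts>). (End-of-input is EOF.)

{ EOF, n, x }

In <cond> ::= <body> <stmts>: <stmts> is at the end, add FOLLOW(<cond>) = { EOF, n, x }.
In <stmts> ::= x <cond> <stmts>: <stmts> is at the end, add FOLLOW(<stmts>) = { EOF, n, x }.
In <expr> ::= x i <stmts>: <stmts> is at the end, add FOLLOW(<expr>) = { x }.
Union: FOLLOW(<stmts>) = { EOF, n, x }.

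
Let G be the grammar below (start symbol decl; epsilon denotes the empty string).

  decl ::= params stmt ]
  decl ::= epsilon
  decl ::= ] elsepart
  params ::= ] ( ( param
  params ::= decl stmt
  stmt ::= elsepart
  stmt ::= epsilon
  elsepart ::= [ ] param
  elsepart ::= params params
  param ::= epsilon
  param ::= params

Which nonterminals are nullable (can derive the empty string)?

Directly nullable (have an epsilon-production): decl, stmt, param.
params ::= decl stmt with every symbol nullable, so params is nullable.
elsepart ::= params params with every symbol nullable, so elsepart is nullable.

{ decl, elsepart, param, params, stmt }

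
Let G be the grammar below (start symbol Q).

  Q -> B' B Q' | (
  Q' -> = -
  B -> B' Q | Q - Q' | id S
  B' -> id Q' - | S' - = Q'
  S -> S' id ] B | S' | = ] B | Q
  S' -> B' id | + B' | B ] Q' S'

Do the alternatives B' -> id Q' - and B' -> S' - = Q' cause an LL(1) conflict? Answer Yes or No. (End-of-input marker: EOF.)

FIRST(id Q' -) = { id } and FIRST(S' - = Q') = { (, +, id }.
Both contain id, so the two alternatives are not disjoint — LL(1) conflict.

Yes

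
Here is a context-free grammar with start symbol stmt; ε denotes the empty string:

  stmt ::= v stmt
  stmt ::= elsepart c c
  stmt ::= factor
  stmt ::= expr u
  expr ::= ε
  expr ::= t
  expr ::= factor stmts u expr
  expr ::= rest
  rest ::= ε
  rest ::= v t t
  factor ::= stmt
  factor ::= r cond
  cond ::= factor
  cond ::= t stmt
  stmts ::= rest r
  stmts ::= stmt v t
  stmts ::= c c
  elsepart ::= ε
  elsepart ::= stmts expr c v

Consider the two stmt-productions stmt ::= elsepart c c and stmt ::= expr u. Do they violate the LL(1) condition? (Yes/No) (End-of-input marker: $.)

Yes

FIRST(elsepart c c) = { c, r, t, u, v } and FIRST(expr u) = { c, r, t, u, v }.
Both contain c, so the two alternatives are not disjoint — LL(1) conflict.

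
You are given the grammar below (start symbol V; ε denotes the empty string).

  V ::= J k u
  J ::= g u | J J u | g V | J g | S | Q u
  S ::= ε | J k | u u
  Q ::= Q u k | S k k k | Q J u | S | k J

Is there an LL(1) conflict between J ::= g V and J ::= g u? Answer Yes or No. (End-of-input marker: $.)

FIRST(g V) = { g } and FIRST(g u) = { g }.
Both contain g, so the two alternatives are not disjoint — LL(1) conflict.

Yes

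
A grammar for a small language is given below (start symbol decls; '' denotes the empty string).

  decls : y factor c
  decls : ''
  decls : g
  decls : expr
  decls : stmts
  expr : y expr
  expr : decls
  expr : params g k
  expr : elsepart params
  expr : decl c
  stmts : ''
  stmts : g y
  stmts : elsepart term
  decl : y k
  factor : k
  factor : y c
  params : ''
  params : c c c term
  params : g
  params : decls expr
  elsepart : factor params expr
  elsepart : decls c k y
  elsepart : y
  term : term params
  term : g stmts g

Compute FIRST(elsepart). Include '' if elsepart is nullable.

From elsepart : factor params expr: add FIRST(factor) = { k, y }.
From elsepart : decls c k y: decls nullable, take FIRST(decls) ∪ {c} = { c, g, k, y }.
elsepart : y contributes {y}.
Union: FIRST(elsepart) = { c, g, k, y }.

{ c, g, k, y }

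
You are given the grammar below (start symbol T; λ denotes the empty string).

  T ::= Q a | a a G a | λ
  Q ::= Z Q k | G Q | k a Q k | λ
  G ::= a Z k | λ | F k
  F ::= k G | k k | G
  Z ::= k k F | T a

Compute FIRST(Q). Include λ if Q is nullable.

From Q ::= Z Q k: add FIRST(Z) = { a, k }.
From Q ::= G Q: G, Q nullable, take FIRST(G) ∪ FIRST(Q) = { a, k }; also λ since the whole RHS is nullable.
Q ::= k a Q k contributes {k}.
Q ::= λ contributes λ.
Union: FIRST(Q) = { a, k, λ }.

{ a, k, λ }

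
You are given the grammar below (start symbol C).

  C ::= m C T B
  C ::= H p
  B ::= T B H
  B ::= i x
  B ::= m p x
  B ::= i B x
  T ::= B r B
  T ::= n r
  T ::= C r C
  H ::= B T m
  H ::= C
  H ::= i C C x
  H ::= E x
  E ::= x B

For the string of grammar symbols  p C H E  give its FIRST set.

p is a terminal; add {p} and stop.

{ p }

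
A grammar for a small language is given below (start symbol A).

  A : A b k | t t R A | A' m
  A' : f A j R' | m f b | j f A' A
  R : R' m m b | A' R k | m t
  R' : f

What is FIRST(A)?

From A : A b k: add FIRST(A) = { f, j, m, t }.
A : t t R A contributes {t}.
From A : A' m: add FIRST(A') = { f, j, m }.
Union: FIRST(A) = { f, j, m, t }.

{ f, j, m, t }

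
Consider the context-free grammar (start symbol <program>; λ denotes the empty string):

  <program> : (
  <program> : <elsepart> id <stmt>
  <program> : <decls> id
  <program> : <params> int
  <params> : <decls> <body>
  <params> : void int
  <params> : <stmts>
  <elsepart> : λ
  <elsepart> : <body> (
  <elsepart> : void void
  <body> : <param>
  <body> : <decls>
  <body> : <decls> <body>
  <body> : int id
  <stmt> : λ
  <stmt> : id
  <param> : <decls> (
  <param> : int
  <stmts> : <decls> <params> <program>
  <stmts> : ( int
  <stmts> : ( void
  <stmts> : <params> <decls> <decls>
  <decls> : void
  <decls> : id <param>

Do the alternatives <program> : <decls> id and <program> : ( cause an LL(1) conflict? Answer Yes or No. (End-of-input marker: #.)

FIRST(<decls> id) = { id, void } and FIRST(() = { ( }.
The FIRST sets are disjoint and neither alternative is nullable — no conflict.

No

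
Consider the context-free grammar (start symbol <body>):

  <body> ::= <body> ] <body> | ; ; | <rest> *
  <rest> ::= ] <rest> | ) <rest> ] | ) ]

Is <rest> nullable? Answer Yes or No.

No

No nonterminal in this grammar is nullable.
No production of <rest> has an RHS whose symbols are all nullable, so <rest> is not nullable.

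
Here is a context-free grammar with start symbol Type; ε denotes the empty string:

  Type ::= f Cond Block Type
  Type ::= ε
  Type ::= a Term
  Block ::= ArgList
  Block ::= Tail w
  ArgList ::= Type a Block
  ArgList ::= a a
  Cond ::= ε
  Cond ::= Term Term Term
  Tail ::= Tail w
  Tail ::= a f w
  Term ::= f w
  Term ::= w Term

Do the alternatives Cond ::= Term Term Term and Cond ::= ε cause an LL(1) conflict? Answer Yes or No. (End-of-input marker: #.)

Yes

FIRST(Term Term Term) = { f, w } and FIRST(ε) = { ε }.
The second alternative is nullable and FOLLOW(Cond) = { a, f } shares f with FIRST of the first — conflict.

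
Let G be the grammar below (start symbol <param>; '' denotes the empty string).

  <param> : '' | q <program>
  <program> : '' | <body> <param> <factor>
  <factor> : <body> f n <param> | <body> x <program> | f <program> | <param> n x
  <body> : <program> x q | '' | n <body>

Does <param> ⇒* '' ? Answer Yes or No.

Yes

<param> has an ''-production, so <param> ⇒ ''.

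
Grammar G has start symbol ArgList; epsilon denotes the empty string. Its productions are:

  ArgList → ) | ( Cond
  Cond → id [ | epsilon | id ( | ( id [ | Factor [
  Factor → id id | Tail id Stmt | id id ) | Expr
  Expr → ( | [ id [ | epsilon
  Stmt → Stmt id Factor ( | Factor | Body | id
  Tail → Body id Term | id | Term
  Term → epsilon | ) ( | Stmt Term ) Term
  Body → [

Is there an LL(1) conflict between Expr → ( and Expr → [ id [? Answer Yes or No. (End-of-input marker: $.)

FIRST(() = { ( } and FIRST([ id [) = { [ }.
The FIRST sets are disjoint and neither alternative is nullable — no conflict.

No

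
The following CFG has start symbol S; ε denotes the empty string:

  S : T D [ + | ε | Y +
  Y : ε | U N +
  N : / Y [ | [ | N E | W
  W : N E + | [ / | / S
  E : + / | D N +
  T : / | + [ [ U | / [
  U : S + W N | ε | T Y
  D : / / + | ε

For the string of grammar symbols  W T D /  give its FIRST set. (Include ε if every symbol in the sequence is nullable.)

{ /, [ }

Add FIRST(W) = { /, [ }; W is not nullable, stop.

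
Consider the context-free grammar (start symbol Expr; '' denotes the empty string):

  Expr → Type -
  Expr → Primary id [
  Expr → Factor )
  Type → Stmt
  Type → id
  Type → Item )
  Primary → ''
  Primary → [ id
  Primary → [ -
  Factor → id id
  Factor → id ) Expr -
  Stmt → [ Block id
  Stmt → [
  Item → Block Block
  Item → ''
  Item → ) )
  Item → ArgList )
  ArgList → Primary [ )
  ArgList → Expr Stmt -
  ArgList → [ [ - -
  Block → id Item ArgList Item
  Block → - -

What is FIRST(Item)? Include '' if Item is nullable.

{ ), -, [, id, '' }

From Item → Block Block: add FIRST(Block) = { -, id }.
Item → '' contributes ''.
Item → ) ) contributes {)}.
From Item → ArgList ): add FIRST(ArgList) = { ), -, [, id }.
Union: FIRST(Item) = { ), -, [, id, '' }.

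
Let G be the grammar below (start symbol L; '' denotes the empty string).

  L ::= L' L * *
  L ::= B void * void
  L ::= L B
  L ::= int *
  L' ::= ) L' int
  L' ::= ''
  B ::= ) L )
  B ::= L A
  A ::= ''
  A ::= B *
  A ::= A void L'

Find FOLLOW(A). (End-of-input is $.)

{ $, ), *, int, void }

In B ::= L A: A is at the end, add FOLLOW(B) = { $, ), *, int, void }.
In A ::= A void L': add FIRST(void L') = { void }.
Union: FOLLOW(A) = { $, ), *, int, void }.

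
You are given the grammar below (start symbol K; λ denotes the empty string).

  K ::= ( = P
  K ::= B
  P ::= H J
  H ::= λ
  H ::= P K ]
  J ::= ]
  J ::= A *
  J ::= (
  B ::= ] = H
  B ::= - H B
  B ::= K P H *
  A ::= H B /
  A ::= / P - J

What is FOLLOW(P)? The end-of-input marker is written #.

In K ::= ( = P: P is at the end, add FOLLOW(K) = { #, (, -, /, ] }.
In H ::= P K ]: add FIRST(K ]) = { (, -, ] }.
In B ::= K P H *: add FIRST(H *) = { (, *, -, /, ] }.
In A ::= / P - J: add FIRST(- J) = { - }.
Union: FOLLOW(P) = { #, (, *, -, /, ] }.

{ #, (, *, -, /, ] }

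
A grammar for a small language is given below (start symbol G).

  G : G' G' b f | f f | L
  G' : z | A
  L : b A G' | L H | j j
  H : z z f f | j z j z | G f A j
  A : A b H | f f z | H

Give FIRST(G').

{ b, f, j, z }

G' : z contributes {z}.
From G' : A: add FIRST(A) = { b, f, j, z }.
Union: FIRST(G') = { b, f, j, z }.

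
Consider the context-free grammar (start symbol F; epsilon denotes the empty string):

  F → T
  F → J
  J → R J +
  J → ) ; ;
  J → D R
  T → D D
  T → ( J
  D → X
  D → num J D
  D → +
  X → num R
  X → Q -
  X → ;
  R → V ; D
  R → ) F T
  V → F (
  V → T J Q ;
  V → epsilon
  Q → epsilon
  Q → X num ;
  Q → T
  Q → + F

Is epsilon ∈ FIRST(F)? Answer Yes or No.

No

Nullable nonterminals: Q, V.
No production of F has an RHS whose symbols are all nullable, so F is not nullable.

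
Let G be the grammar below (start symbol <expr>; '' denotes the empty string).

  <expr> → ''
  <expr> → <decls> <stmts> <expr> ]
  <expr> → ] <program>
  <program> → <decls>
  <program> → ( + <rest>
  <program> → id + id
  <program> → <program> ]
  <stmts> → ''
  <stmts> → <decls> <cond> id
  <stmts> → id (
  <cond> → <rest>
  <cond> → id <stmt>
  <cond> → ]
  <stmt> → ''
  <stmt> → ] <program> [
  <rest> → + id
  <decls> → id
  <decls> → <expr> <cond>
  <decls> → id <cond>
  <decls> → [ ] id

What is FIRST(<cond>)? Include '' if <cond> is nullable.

{ +, ], id }

From <cond> → <rest>: add FIRST(<rest>) = { + }.
<cond> → id <stmt> contributes {id}.
<cond> → ] contributes {]}.
Union: FIRST(<cond>) = { +, ], id }.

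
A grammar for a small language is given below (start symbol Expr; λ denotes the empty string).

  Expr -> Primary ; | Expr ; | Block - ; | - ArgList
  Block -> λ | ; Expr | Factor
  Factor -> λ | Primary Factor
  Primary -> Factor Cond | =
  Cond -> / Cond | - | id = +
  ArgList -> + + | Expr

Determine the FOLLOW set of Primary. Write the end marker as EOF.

{ -, /, ;, =, id }

In Expr -> Primary ;: add FIRST(;) = { ; }.
In Factor -> Primary Factor: add FIRST(Factor)\{λ} = { -, /, =, id }.
  Since Factor is nullable, also add FOLLOW(Factor) = { -, /, id }.
Union: FOLLOW(Primary) = { -, /, ;, =, id }.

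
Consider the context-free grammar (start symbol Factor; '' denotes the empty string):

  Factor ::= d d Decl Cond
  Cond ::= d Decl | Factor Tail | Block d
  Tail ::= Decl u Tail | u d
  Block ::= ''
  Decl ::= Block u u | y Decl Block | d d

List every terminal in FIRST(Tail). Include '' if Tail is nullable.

{ d, u, y }

From Tail ::= Decl u Tail: add FIRST(Decl) = { d, u, y }.
Tail ::= u d contributes {u}.
Union: FIRST(Tail) = { d, u, y }.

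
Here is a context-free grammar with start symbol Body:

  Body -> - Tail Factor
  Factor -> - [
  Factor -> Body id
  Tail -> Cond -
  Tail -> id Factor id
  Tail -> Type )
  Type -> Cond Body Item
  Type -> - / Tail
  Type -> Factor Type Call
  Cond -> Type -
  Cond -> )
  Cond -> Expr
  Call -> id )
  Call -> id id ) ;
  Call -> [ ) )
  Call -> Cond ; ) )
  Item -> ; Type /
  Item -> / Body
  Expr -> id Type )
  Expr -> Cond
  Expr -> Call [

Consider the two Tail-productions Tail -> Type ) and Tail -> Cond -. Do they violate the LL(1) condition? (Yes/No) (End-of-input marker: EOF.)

Yes

FIRST(Type )) = { ), -, [, id } and FIRST(Cond -) = { ), -, [, id }.
Both contain ), so the two alternatives are not disjoint — LL(1) conflict.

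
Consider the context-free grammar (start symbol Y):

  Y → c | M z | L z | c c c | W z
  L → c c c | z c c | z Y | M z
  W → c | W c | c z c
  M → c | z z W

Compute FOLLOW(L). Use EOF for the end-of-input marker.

{ z }

In Y → L z: add FIRST(z) = { z }.
Union: FOLLOW(L) = { z }.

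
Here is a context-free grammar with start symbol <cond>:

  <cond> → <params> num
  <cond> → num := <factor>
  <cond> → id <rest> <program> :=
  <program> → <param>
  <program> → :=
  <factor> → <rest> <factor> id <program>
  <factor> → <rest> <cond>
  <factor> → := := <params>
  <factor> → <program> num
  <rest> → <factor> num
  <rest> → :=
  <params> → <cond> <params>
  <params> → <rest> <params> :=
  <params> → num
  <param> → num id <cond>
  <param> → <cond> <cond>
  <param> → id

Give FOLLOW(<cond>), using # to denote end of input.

<cond> is the start symbol, so # ∈ FOLLOW(<cond>).
In <factor> → <rest> <cond>: <cond> is at the end, add FOLLOW(<factor>) = { #, :=, id, num }.
In <params> → <cond> <params>: add FIRST(<params>) = { :=, id, num }.
In <param> → num id <cond>: <cond> is at the end, add FOLLOW(<param>) = { #, :=, id, num }.
In <param> → <cond> <cond>: add FIRST(<cond>) = { :=, id, num }.
In <param> → <cond> <cond>: <cond> is at the end, add FOLLOW(<param>) = { #, :=, id, num }.
Union: FOLLOW(<cond>) = { #, :=, id, num }.

{ #, :=, id, num }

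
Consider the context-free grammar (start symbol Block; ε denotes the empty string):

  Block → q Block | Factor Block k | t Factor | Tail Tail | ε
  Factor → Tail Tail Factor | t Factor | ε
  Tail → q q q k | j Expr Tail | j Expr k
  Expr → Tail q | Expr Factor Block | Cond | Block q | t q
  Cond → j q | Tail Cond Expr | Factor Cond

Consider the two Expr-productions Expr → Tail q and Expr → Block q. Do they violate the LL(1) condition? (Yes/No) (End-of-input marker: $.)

Yes

FIRST(Tail q) = { j, q } and FIRST(Block q) = { j, k, q, t }.
Both contain j, so the two alternatives are not disjoint — LL(1) conflict.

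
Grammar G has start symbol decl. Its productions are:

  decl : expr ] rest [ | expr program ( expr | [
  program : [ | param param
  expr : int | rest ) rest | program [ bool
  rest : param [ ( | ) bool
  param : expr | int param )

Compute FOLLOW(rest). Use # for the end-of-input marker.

In decl : expr ] rest [: add FIRST([) = { [ }.
In expr : rest ) rest: add FIRST() rest) = { ) }.
In expr : rest ) rest: rest is at the end, add FOLLOW(expr) = { #, (, ), [, ], int }.
Union: FOLLOW(rest) = { #, (, ), [, ], int }.

{ #, (, ), [, ], int }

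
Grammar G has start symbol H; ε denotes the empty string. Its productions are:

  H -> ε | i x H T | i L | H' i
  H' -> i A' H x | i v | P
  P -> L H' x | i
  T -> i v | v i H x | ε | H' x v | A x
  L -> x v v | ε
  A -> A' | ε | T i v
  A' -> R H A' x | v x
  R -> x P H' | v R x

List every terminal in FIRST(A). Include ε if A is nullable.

{ i, v, x, ε }

From A -> A': add FIRST(A') = { v, x }.
A -> ε contributes ε.
From A -> T i v: T nullable, take FIRST(T) ∪ {i} = { i, v, x }.
Union: FIRST(A) = { i, v, x, ε }.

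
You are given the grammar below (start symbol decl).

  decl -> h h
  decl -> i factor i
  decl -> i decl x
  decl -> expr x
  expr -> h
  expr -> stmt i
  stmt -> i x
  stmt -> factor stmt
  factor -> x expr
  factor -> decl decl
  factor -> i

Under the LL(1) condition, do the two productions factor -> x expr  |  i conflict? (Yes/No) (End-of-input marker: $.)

No

FIRST(x expr) = { x } and FIRST(i) = { i }.
The FIRST sets are disjoint and neither alternative is nullable — no conflict.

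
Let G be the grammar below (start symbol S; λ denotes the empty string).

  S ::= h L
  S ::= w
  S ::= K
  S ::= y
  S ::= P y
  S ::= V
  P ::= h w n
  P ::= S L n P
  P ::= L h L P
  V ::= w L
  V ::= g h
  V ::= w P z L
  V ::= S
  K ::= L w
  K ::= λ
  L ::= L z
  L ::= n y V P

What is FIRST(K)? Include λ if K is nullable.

{ n, λ }

From K ::= L w: add FIRST(L) = { n }.
K ::= λ contributes λ.
Union: FIRST(K) = { n, λ }.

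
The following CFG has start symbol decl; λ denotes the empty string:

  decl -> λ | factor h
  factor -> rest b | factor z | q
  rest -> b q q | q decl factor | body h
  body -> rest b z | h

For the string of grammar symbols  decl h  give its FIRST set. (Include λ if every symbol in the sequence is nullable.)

{ b, h, q }

Add FIRST(decl)\{λ} = { b, h, q }; decl is nullable, continue.
h is a terminal; add {h} and stop.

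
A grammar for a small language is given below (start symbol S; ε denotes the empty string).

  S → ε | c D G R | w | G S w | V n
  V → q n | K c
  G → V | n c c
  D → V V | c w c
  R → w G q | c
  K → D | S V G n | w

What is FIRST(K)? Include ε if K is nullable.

From K → D: add FIRST(D) = { c, n, q, w }.
From K → S V G n: S nullable, take FIRST(S) ∪ FIRST(V) = { c, n, q, w }.
K → w contributes {w}.
Union: FIRST(K) = { c, n, q, w }.

{ c, n, q, w }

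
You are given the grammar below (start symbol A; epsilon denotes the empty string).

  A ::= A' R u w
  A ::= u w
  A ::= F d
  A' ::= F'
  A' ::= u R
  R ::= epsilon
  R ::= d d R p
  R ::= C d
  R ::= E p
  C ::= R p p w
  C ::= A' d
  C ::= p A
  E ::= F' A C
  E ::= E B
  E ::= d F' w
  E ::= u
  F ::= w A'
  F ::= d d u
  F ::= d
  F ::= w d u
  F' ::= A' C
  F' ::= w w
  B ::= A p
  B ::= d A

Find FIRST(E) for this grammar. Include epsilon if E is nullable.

From E ::= F' A C: add FIRST(F') = { u, w }.
From E ::= E B: add FIRST(E) = { d, u, w }.
E ::= d F' w contributes {d}.
E ::= u contributes {u}.
Union: FIRST(E) = { d, u, w }.

{ d, u, w }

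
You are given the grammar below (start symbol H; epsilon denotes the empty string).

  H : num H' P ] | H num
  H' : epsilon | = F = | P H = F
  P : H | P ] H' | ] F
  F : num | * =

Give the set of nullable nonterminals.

Directly nullable (have an epsilon-production): H'.
No other nonterminal has a production whose RHS symbols are all nullable.

{ H' }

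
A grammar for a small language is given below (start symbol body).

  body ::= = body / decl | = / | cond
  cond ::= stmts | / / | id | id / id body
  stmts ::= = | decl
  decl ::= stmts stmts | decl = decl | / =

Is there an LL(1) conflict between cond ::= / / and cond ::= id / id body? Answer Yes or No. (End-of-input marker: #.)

FIRST(/ /) = { / } and FIRST(id / id body) = { id }.
The FIRST sets are disjoint and neither alternative is nullable — no conflict.

No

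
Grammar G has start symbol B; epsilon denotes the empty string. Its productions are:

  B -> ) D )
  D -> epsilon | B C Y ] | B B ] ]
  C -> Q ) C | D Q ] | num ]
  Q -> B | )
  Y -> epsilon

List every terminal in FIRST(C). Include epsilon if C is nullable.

{ ), num }

From C -> Q ) C: add FIRST(Q) = { ) }.
From C -> D Q ]: D nullable, take FIRST(D) ∪ FIRST(Q) = { ) }.
C -> num ] contributes {num}.
Union: FIRST(C) = { ), num }.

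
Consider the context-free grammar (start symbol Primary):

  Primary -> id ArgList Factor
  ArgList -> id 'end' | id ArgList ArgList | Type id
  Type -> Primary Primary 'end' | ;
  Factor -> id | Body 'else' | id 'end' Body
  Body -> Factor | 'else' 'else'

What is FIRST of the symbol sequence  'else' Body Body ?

{ 'else' }

'else' is a terminal; add {'else'} and stop.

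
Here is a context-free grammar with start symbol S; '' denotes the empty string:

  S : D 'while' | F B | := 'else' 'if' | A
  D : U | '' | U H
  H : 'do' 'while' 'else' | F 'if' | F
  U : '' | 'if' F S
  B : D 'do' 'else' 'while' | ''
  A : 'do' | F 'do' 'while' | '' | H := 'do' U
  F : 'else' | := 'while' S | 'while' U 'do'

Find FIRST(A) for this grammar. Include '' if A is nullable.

{ 'do', 'else', 'while', :=, '' }

A : 'do' contributes {'do'}.
From A : F 'do' 'while': add FIRST(F) = { 'else', 'while', := }.
A : '' contributes ''.
From A : H := 'do' U: add FIRST(H) = { 'do', 'else', 'while', := }.
Union: FIRST(A) = { 'do', 'else', 'while', :=, '' }.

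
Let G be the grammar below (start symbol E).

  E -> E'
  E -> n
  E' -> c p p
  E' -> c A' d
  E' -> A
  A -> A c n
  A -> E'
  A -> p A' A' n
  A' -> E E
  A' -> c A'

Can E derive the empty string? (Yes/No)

No

No nonterminal in this grammar is nullable.
No production of E has an RHS whose symbols are all nullable, so E is not nullable.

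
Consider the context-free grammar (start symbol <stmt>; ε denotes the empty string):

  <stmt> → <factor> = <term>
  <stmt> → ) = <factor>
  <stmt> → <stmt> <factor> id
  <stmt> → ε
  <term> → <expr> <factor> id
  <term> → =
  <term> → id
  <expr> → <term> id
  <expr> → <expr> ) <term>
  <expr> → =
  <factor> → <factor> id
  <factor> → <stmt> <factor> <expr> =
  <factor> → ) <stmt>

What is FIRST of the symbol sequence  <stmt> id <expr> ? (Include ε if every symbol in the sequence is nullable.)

{ ), id }

Add FIRST(<stmt>)\{ε} = { ) }; <stmt> is nullable, continue.
id is a terminal; add {id} and stop.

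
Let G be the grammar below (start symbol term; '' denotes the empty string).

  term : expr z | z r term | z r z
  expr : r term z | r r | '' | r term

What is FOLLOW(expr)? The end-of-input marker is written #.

{ z }

In term : expr z: add FIRST(z) = { z }.
Union: FOLLOW(expr) = { z }.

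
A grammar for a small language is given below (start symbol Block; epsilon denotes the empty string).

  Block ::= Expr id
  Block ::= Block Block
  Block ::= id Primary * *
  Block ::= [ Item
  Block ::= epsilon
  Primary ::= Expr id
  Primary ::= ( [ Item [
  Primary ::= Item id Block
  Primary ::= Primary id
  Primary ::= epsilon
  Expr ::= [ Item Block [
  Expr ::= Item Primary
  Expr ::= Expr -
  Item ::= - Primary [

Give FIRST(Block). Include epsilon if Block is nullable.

{ -, [, id, epsilon }

From Block ::= Expr id: add FIRST(Expr) = { -, [ }.
From Block ::= Block Block: Block, Block nullable, take FIRST(Block) ∪ FIRST(Block) = { -, [, id }; also epsilon since the whole RHS is nullable.
Block ::= id Primary * * contributes {id}.
Block ::= [ Item contributes {[}.
Block ::= epsilon contributes epsilon.
Union: FIRST(Block) = { -, [, id, epsilon }.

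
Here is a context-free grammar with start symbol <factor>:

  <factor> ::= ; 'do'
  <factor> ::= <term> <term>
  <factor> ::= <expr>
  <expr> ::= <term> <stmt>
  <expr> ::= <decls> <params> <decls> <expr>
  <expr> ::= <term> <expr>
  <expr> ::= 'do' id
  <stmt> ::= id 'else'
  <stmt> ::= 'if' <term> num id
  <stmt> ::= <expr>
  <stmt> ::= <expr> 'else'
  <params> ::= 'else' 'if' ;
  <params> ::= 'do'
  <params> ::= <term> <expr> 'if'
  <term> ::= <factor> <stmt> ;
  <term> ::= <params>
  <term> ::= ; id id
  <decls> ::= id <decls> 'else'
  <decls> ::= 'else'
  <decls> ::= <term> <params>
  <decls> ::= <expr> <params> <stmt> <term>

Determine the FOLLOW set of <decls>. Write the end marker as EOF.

In <expr> ::= <decls> <params> <decls> <expr>: add FIRST(<params> <decls> <expr>) = { 'do', 'else', ;, id }.
In <expr> ::= <decls> <params> <decls> <expr>: add FIRST(<expr>) = { 'do', 'else', ;, id }.
In <decls> ::= id <decls> 'else': add FIRST('else') = { 'else' }.
Union: FOLLOW(<decls>) = { 'do', 'else', ;, id }.

{ 'do', 'else', ;, id }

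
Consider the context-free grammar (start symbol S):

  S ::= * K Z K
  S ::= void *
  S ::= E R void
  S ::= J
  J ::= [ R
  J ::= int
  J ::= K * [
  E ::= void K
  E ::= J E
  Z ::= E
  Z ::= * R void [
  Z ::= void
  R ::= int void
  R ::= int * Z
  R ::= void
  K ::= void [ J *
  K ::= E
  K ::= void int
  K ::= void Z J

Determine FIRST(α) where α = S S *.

{ *, [, int, void }

Add FIRST(S) = { *, [, int, void }; S is not nullable, stop.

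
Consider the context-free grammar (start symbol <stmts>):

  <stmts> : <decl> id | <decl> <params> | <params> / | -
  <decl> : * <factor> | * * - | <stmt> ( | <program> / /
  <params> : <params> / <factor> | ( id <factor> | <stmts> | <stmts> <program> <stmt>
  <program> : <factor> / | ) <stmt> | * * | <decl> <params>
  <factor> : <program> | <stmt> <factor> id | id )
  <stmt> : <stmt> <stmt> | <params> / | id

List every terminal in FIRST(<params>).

{ (, ), *, -, id }

From <params> : <params> / <factor>: add FIRST(<params>) = { (, ), *, -, id }.
<params> : ( id <factor> contributes {(}.
From <params> : <stmts>: add FIRST(<stmts>) = { (, ), *, -, id }.
From <params> : <stmts> <program> <stmt>: add FIRST(<stmts>) = { (, ), *, -, id }.
Union: FIRST(<params>) = { (, ), *, -, id }.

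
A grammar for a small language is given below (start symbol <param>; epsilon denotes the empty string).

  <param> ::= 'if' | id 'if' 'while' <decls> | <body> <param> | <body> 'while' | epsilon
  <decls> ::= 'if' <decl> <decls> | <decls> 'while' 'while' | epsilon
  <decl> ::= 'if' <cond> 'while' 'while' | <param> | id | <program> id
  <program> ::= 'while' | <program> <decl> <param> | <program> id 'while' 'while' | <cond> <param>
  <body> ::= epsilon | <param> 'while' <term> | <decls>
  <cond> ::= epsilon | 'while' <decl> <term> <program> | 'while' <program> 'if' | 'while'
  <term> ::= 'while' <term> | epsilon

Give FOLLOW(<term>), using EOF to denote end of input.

{ EOF, 'if', 'while', id }

In <body> ::= <param> 'while' <term>: <term> is at the end, add FOLLOW(<body>) = { EOF, 'if', 'while', id }.
In <cond> ::= 'while' <decl> <term> <program>: add FIRST(<program>)\{epsilon} = { 'if', 'while', id }.
  Since <program> is nullable, also add FOLLOW(<cond>) = { 'if', 'while', id }.
In <term> ::= 'while' <term>: <term> is at the end, add FOLLOW(<term>) = { EOF, 'if', 'while', id }.
Union: FOLLOW(<term>) = { EOF, 'if', 'while', id }.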